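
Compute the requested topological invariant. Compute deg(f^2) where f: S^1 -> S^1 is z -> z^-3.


deg(f) = -3. Degree is multiplicative: deg(f^2) = (deg f)^2.
deg(f^2) = (-3)^2 = 9

9


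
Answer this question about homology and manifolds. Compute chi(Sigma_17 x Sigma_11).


chi(Sigma_17) = 2 - 2*17 = -32
chi(Sigma_11) = 2 - 2*11 = -20
chi(product) = (-32) * (-20) = 640

640


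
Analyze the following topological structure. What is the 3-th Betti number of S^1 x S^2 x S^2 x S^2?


Each S^d has Poincare polynomial 1 + t^d.
The product S^1 x S^2 x S^2 x S^2 has Poincare polynomial prod(1+t^d_i).
Expanding: b_0=1, b_1=1, b_2=3, b_3=3, b_4=3, b_5=3, b_6=1, b_7=1.
b_3 = 3

3


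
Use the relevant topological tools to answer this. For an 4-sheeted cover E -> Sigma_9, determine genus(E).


For an n-sheeted cover: chi(E) = n * chi(B).
chi(Sigma_9) = 2 - 2*9 = -16.
chi(E) = 4 * (-16) = -64.
genus(E) = (2 - chi(E))/2 = (2 - (-64))/2 = 66/2 = 33

33


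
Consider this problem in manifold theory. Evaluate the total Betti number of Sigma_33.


For Sigma_33: b_0 = 1, b_1 = 2g = 66, b_2 = 1.
Total = 1 + 66 + 1 = 68

68


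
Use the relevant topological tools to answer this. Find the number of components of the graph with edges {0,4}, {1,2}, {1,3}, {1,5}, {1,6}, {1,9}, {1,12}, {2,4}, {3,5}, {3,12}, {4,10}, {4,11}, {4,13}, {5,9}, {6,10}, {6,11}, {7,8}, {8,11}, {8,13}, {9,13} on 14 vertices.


Run DFS/union-find over 14 vertices.
V = 14, E = 20.
Number of components = 1

1


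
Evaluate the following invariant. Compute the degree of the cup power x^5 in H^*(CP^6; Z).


|x| = 2 in H^*(CP^n).
|x^5| = 5 * |x| = 5 * 2 = 10

10


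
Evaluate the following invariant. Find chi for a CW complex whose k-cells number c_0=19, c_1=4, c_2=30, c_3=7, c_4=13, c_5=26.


chi = sum_k (-1)^k c_k.
= (-1)^0*19 + (-1)^1*4 + (-1)^2*30 + (-1)^3*7 + (-1)^4*13 + (-1)^5*26
= (19) + (-4) + (30) + (-7) + (13) + (-26)
= 25

25


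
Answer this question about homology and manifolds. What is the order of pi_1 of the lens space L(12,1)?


pi_1(L(p,q)) = Z/pZ for any q coprime to p.
|pi_1(L(12,1))| = 12

12


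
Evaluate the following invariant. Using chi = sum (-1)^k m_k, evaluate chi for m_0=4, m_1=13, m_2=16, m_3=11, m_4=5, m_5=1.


Morse theory: chi(M) = sum_k (-1)^k m_k where m_k = #(index-k critical points).
= (4) + (-13) + (16) + (-11) + (5) + (-1) = 0

0


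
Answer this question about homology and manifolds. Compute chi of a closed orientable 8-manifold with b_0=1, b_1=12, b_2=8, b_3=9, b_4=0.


By Poincare duality b_k = b_{8-k}, so full Betti numbers: b_0=1, b_1=12, b_2=8, b_3=9, b_4=0, b_5=9, b_6=8, b_7=12, b_8=1.
chi = sum (-1)^k b_k = -24

-24


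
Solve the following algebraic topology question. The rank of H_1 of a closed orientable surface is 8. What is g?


For a closed orientable surface: b_1 = 2g.
8 = 2g
g = 8 / 2 = 4

4


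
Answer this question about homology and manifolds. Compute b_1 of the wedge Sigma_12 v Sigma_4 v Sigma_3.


For a wedge X v Y: reduced H_k(X v Y) = H_k(X) + H_k(Y).
Each Sigma_g contributes b_1 = 2g.
b_1 = 24 + 8 + 6 = 38

38


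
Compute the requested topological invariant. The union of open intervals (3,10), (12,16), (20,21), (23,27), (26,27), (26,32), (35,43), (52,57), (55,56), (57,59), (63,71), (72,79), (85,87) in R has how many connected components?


Sort and merge overlapping open intervals.
Merged: (3,10), (12,16), (20,21), (23,32), (35,43), (52,57), (57,59), (63,71), (72,79), (85,87).
Number of components = 10

10


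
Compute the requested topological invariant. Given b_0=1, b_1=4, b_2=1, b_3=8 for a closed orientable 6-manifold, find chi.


By Poincare duality b_k = b_{6-k}, so full Betti numbers: b_0=1, b_1=4, b_2=1, b_3=8, b_4=1, b_5=4, b_6=1.
chi = sum (-1)^k b_k = -12

-12


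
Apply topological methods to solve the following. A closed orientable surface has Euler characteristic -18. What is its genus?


chi = 2 - 2g for closed orientable surfaces.
-18 = 2 - 2g
2g = 2 - (-18) = 20
g = 10

10


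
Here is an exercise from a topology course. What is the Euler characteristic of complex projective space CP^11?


CP^11 has one cell in each even dimension 0, 2, ..., 2*11 (11+1 cells total).
All cells are even-dimensional, so chi = number of cells.
chi = 11 + 1 = 12

12


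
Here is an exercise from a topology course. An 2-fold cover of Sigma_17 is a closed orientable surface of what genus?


For an n-sheeted cover: chi(E) = n * chi(B).
chi(Sigma_17) = 2 - 2*17 = -32.
chi(E) = 2 * (-32) = -64.
genus(E) = (2 - chi(E))/2 = (2 - (-64))/2 = 66/2 = 33

33


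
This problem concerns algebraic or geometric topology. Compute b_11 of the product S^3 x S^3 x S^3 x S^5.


Each S^d has Poincare polynomial 1 + t^d.
The product S^3 x S^3 x S^3 x S^5 has Poincare polynomial prod(1+t^d_i).
Expanding: b_0=1, b_3=3, b_5=1, b_6=3, b_8=3, b_9=1, b_11=3, b_14=1.
b_11 = 3

3


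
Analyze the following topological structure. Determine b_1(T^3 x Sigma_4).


pi_1(A x B) = pi_1(A) x pi_1(B); rank of abelianization = b_1.
b_1(T^3) = 3, b_1(Sigma_4) = 2*4 = 8.
b_1(product) = 3 + 8 = 11

11


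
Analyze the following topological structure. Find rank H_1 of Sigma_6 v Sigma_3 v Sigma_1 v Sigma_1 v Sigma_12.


For a wedge X v Y: reduced H_k(X v Y) = H_k(X) + H_k(Y).
Each Sigma_g contributes b_1 = 2g.
b_1 = 12 + 6 + 2 + 2 + 24 = 46

46


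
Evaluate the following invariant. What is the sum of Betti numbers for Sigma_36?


For Sigma_36: b_0 = 1, b_1 = 2g = 72, b_2 = 1.
Total = 1 + 72 + 1 = 74

74


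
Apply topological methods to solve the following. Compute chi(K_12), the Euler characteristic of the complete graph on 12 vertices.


K_12: V = 12, E = C(12,2) = 66.
chi = V - E = 12 - 66 = -54

-54


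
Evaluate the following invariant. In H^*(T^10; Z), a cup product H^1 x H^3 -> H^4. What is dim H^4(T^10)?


Cup product: H^p x H^q -> H^{p+q}; here p+q = 1+3 = 4.
rank H^k(T^n) = C(n,k).
C(10,4) = 210

210


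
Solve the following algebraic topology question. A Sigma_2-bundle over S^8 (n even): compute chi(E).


chi(S^8) = 2 (n even), chi(Sigma_2) = 2 - 2*2 = -2.
chi(E) = 2 * (-2) = -4

-4


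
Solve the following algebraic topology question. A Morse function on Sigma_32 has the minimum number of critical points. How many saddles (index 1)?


A perfect Morse function has m_k = b_k.
For Sigma_32: b_0=1, b_1=2g=64, b_2=1.
Saddles m_1 = 2g = 64

64


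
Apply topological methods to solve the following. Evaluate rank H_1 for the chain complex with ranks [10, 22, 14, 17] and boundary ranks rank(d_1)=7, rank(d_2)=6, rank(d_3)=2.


rank H_k = rank(ker d_k) - rank(im d_{k+1}).
rank(ker d_1) = rank(C_1) - rank(d_1) = 22 - 7 = 15.
rank(im d_{1+1}) = 6.
rank H_1 = 15 - 6 = 9

9


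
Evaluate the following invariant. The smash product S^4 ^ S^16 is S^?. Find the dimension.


S^m ^ S^n = S^{m+n}.
k = 4 + 16 = 20

20


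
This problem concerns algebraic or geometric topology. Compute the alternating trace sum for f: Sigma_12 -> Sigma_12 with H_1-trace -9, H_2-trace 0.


L(f) = tr(f_0*) - tr(f_1*) + tr(f_2*).
= 1 - (-9) + (0)
= 10

10


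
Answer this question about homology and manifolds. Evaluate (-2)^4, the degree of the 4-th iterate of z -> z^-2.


deg(f) = -2. Degree is multiplicative: deg(f^4) = (deg f)^4.
deg(f^4) = (-2)^4 = 16

16


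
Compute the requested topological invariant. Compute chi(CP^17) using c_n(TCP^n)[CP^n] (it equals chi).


For any closed oriented manifold, <e(TM),[M]> = chi(M).
chi(CP^17) = 17+1 = 18

18


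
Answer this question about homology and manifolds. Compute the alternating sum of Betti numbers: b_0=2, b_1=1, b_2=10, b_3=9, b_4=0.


chi = sum_k (-1)^k b_k.
= (2) + (-1) + (10) + (-9) + (0)
= 2

2


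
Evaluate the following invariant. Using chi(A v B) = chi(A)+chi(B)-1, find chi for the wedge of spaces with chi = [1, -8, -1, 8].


chi(A v B) = chi(A) + chi(B) - 1 (one point identified).
For 4 spaces: chi = (sum chi_i) - (4 - 1).
sum = 0; chi = 0 - 3 = -3

-3


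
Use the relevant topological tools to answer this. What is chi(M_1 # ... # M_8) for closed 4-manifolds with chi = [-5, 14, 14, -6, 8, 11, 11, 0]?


For n-manifolds: chi(A#B) = chi(A) + chi(B) - chi(S^4).
chi(S^4) = 1 + (-1)^4 = 2.
chi(#) = (sum chi_i) - (8-1)*chi(S^4) = 47 - 7*2 = 33

33


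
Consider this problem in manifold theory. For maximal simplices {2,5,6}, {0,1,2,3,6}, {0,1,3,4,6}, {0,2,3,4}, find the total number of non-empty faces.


Each maximal simplex on m vertices has 2^m - 1 nonempty faces.
Take the union (dedupe shared faces).
Total distinct faces = 55

55


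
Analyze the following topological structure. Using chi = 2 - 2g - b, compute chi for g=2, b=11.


For a compact orientable surface with genus g and b boundary components: chi = 2 - 2g - b.
chi = 2 - 2*2 - 11 = 2 - 4 - 11 = -13

-13


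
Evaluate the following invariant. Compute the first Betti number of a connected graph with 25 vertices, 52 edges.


For a connected graph: rank(pi_1) = b_1 = E - V + 1 = 1 - chi.
chi = V - E = 25 - 52 = -27.
rank = 1 - (-27) = 52 - 25 + 1 = 28

28


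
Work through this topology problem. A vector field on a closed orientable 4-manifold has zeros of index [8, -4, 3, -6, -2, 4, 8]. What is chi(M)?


Poincare-Hopf: chi(M) = sum of indices of zeros.
chi = (8) + (-4) + (3) + (-6) + (-2) + (4) + (8) = 11

11


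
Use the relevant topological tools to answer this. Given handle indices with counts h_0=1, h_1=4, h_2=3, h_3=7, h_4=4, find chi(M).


Handles of index k contribute (-1)^k to chi (same as CW cells).
chi = (1) + (-4) + (3) + (-7) + (4) = -3

-3


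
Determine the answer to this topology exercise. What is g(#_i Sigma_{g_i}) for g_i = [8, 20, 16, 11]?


Genus is additive under connected sum of orientable surfaces.
g = 8 + 20 + 16 + 11 = 55

55


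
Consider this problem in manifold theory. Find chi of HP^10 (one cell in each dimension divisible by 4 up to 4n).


HP^10 has one cell in each dimension 0, 4, ..., 4*10 (10+1 cells, all even-dim).
chi = 10 + 1 = 11

11


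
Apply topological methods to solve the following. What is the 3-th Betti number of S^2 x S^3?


Each S^d has Poincare polynomial 1 + t^d.
The product S^2 x S^3 has Poincare polynomial prod(1+t^d_i).
Expanding: b_0=1, b_2=1, b_3=1, b_5=1.
b_3 = 1

1


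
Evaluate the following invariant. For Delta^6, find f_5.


Delta^6 has 6+1 vertices. A 5-face is a choice of 5+1 vertices.
f_5 = C(6+1, 5+1) = C(7,6) = 7

7


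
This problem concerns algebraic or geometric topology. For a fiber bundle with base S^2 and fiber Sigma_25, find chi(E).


chi(S^2) = 2 (n even), chi(Sigma_25) = 2 - 2*25 = -48.
chi(E) = 2 * (-48) = -96

-96


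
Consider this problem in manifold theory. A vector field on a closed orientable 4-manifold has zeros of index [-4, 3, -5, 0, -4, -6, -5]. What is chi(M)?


Poincare-Hopf: chi(M) = sum of indices of zeros.
chi = (-4) + (3) + (-5) + (0) + (-4) + (-6) + (-5) = -21

-21


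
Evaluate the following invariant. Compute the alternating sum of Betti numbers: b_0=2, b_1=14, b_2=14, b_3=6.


chi = sum_k (-1)^k b_k.
= (2) + (-14) + (14) + (-6)
= -4

-4


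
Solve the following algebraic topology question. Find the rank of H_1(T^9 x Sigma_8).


pi_1(A x B) = pi_1(A) x pi_1(B); rank of abelianization = b_1.
b_1(T^9) = 9, b_1(Sigma_8) = 2*8 = 16.
b_1(product) = 9 + 16 = 25

25


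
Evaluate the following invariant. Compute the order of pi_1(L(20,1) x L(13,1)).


pi_1(X x Y) = pi_1(X) x pi_1(Y).
pi_1(L(20,1)) = Z/20, pi_1(L(13,1)) = Z/13.
|Z/20 x Z/13| = 20 * 13 = 260

260


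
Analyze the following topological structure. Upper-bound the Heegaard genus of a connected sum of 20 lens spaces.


Heegaard genus satisfies g(A#B) <= g(A) + g(B).
Each lens space has g = 1.
Upper bound: 20 * 1 = 20

20


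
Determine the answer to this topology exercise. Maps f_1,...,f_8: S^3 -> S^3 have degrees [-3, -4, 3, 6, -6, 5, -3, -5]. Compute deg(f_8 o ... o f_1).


Degree is multiplicative: deg(composition) = product of degrees.
= (-3) * (-4) * (3) * (6) * (-6) * (5) * (-3) * (-5) = -97200

-97200


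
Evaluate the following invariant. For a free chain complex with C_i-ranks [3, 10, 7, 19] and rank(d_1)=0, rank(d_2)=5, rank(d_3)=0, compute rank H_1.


rank H_k = rank(ker d_k) - rank(im d_{k+1}).
rank(ker d_1) = rank(C_1) - rank(d_1) = 10 - 0 = 10.
rank(im d_{1+1}) = 5.
rank H_1 = 10 - 5 = 5

5


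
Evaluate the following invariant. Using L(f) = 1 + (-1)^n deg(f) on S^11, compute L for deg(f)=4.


On S^11: L(f) = tr(f_0*) + (-1)^11 tr(f_11*) = 1 + (-1)^11 * deg(f).
L(f) = 1 + (-1)^11 * 4 = 1 + -4 = -3

-3


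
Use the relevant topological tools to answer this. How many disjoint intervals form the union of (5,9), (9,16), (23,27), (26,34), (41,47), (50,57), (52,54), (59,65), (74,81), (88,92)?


Sort and merge overlapping open intervals.
Merged: (5,9), (9,16), (23,34), (41,47), (50,57), (59,65), (74,81), (88,92).
Number of components = 8

8


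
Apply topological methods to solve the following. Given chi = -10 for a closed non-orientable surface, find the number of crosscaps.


chi = 2 - k for closed non-orientable surfaces with k crosscaps.
-10 = 2 - k
k = 2 - (-10) = 12

12


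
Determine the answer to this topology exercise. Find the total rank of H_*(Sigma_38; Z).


For Sigma_38: b_0 = 1, b_1 = 2g = 76, b_2 = 1.
Total = 1 + 76 + 1 = 78

78


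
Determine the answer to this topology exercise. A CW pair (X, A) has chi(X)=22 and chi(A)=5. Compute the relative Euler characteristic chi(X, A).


Relative Euler characteristic: chi(X, A) = chi(X) - chi(A).
= 22 - (5) = 17

17


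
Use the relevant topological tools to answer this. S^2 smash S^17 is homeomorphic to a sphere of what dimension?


S^m ^ S^n = S^{m+n}.
k = 2 + 17 = 19

19


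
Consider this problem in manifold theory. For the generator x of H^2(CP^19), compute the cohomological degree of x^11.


|x| = 2 in H^*(CP^n).
|x^11| = 11 * |x| = 11 * 2 = 22

22


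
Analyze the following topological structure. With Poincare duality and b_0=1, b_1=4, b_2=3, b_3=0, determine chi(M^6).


By Poincare duality b_k = b_{6-k}, so full Betti numbers: b_0=1, b_1=4, b_2=3, b_3=0, b_4=3, b_5=4, b_6=1.
chi = sum (-1)^k b_k = 0

0


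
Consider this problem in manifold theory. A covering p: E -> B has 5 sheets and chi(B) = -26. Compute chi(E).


For a finite covering: chi(E) = (number of sheets) * chi(B).
chi(E) = 5 * (-26) = -130

-130


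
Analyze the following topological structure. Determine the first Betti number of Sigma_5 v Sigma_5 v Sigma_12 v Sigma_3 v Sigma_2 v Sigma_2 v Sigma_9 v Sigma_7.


For a wedge X v Y: reduced H_k(X v Y) = H_k(X) + H_k(Y).
Each Sigma_g contributes b_1 = 2g.
b_1 = 10 + 10 + 24 + 6 + 4 + 4 + 18 + 14 = 90

90


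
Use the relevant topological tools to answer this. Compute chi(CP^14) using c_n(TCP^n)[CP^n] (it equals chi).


For any closed oriented manifold, <e(TM),[M]> = chi(M).
chi(CP^14) = 14+1 = 15

15


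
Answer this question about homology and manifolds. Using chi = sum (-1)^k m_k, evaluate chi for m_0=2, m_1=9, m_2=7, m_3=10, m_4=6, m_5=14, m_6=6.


Morse theory: chi(M) = sum_k (-1)^k m_k where m_k = #(index-k critical points).
= (2) + (-9) + (7) + (-10) + (6) + (-14) + (6) = -12

-12


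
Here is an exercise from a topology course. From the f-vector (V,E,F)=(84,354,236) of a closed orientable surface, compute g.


chi = V - E + F = 84 - 354 + 236 = -34
For orientable closed surface: chi = 2 - 2g, so g = (2 - chi)/2.
g = (2 - (-34)) / 2 = 36 / 2 = 18

18


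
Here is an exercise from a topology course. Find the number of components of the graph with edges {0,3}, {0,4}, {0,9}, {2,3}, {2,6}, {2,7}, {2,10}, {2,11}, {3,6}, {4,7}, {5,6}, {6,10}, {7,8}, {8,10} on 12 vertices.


Run DFS/union-find over 12 vertices.
V = 12, E = 14.
Number of components = 2

2


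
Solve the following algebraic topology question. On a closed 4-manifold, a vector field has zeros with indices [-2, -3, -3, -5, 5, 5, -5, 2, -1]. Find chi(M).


Poincare-Hopf: chi(M) = sum of indices of zeros.
chi = (-2) + (-3) + (-3) + (-5) + (5) + (5) + (-5) + (2) + (-1) = -7

-7


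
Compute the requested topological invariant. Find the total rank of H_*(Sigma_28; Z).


For Sigma_28: b_0 = 1, b_1 = 2g = 56, b_2 = 1.
Total = 1 + 56 + 1 = 58

58


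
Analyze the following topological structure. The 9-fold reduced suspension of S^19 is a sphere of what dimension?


Each suspension raises dimension by 1: Sigma S^n = S^{n+1}.
Sigma^9 S^19 = S^{19+9} = S^28

28


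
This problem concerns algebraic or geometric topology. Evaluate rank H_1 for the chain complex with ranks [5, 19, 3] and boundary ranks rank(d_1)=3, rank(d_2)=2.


rank H_k = rank(ker d_k) - rank(im d_{k+1}).
rank(ker d_1) = rank(C_1) - rank(d_1) = 19 - 3 = 16.
rank(im d_{1+1}) = 2.
rank H_1 = 16 - 2 = 14

14


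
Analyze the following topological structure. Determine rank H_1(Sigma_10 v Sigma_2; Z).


For a wedge: H_1(A v B) = H_1(A) + H_1(B).
b_1(Sigma_10) = 20, b_1(Sigma_2) = 4.
b_1 = 20 + 4 = 24

24


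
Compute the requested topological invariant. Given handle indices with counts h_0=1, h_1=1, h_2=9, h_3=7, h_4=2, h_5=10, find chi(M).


Handles of index k contribute (-1)^k to chi (same as CW cells).
chi = (1) + (-1) + (9) + (-7) + (2) + (-10) = -6

-6


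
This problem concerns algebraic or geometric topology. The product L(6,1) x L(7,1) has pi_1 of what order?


pi_1(X x Y) = pi_1(X) x pi_1(Y).
pi_1(L(6,1)) = Z/6, pi_1(L(7,1)) = Z/7.
|Z/6 x Z/7| = 6 * 7 = 42

42


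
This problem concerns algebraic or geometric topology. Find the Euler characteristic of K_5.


K_5: V = 5, E = C(5,2) = 10.
chi = V - E = 5 - 10 = -5

-5


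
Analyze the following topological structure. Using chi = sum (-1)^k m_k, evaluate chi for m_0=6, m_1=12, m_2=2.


Morse theory: chi(M) = sum_k (-1)^k m_k where m_k = #(index-k critical points).
= (6) + (-12) + (2) = -4

-4


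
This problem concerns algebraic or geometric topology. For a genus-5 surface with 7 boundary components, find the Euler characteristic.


For a compact orientable surface with genus g and b boundary components: chi = 2 - 2g - b.
chi = 2 - 2*5 - 7 = 2 - 10 - 7 = -15

-15


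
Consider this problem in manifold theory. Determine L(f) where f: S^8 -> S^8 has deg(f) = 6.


On S^8: L(f) = tr(f_0*) + (-1)^8 tr(f_8*) = 1 + (-1)^8 * deg(f).
L(f) = 1 + (-1)^8 * 6 = 1 + 6 = 7

7


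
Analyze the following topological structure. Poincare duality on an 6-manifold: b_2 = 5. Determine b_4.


Poincare duality for closed orientable n-manifolds: b_k = b_{n-k}.
Here n = 6, so b_4 = b_2 = 5

5


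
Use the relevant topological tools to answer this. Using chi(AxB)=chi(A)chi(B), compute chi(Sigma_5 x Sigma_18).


chi(Sigma_5) = 2 - 2*5 = -8
chi(Sigma_18) = 2 - 2*18 = -34
chi(product) = (-8) * (-34) = 272

272


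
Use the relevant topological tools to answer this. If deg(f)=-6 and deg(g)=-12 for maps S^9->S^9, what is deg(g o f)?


Degree is multiplicative under composition: deg(g o f) = deg(g) * deg(f).
= -12 * -6 = 72

72


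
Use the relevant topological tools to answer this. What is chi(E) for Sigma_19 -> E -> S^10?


chi(S^10) = 2 (n even), chi(Sigma_19) = 2 - 2*19 = -36.
chi(E) = 2 * (-36) = -72

-72


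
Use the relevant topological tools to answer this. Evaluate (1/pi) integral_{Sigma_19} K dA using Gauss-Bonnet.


Gauss-Bonnet: integral K dA = 2*pi*chi(M).
chi(Sigma_19) = 2 - 2*19 = -36.
(integral K dA)/pi = 2*chi = 2*(-36) = -72

-72


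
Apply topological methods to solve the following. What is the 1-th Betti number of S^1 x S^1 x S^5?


Each S^d has Poincare polynomial 1 + t^d.
The product S^1 x S^1 x S^5 has Poincare polynomial prod(1+t^d_i).
Expanding: b_0=1, b_1=2, b_2=1, b_5=1, b_6=2, b_7=1.
b_1 = 2

2


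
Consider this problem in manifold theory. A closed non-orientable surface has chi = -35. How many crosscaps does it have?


chi = 2 - k for closed non-orientable surfaces with k crosscaps.
-35 = 2 - k
k = 2 - (-35) = 37

37


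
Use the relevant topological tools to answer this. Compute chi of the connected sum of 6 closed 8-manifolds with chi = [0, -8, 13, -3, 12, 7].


For n-manifolds: chi(A#B) = chi(A) + chi(B) - chi(S^8).
chi(S^8) = 1 + (-1)^8 = 2.
chi(#) = (sum chi_i) - (6-1)*chi(S^8) = 21 - 5*2 = 11

11


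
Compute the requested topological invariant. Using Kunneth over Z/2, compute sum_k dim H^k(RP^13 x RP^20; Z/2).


dim H^*(RP^n; Z/2) = n+1 (one Z/2 in each degree 0..n).
Total Betti number is multiplicative.
Total = (13+1) * (20+1) = 14 * 21 = 294

294


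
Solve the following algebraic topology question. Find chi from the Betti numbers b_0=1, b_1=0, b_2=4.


chi = sum_k (-1)^k b_k.
= (1) + (0) + (4)
= 5

5


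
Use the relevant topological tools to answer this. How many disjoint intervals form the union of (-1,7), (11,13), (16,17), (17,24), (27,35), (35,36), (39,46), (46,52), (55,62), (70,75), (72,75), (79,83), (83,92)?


Sort and merge overlapping open intervals.
Merged: (-1,7), (11,13), (16,17), (17,24), (27,35), (35,36), (39,46), (46,52), (55,62), (70,75), (79,83), (83,92).
Number of components = 12

12


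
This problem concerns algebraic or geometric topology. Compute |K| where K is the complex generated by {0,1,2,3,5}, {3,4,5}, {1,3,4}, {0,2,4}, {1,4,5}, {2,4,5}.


Each maximal simplex on m vertices has 2^m - 1 nonempty faces.
Take the union (dedupe shared faces).
Total distinct faces = 42

42


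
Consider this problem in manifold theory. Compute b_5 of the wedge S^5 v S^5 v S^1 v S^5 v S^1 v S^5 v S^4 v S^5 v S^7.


For a wedge of spheres, H_k (k>0) is free on one generator per sphere of dimension k.
Spheres of dimension 5: count = 5.
b_5 = 5

5


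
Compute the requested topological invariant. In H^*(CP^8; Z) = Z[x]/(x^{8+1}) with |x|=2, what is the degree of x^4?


|x| = 2 in H^*(CP^n).
|x^4| = 4 * |x| = 4 * 2 = 8

8


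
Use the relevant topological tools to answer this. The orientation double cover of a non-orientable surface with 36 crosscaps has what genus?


chi(N_36) = 2 - 36 = -34.
Double cover: chi(Sigma_g) = 2 * chi(N_36) = 2*(-34) = -68.
2 - 2g = -68, so g = (2 - (-68))/2 = 70/2 = 35

35


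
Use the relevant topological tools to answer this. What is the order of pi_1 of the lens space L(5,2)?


pi_1(L(p,q)) = Z/pZ for any q coprime to p.
|pi_1(L(5,2))| = 5

5


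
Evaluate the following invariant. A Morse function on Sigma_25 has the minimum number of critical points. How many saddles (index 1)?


A perfect Morse function has m_k = b_k.
For Sigma_25: b_0=1, b_1=2g=50, b_2=1.
Saddles m_1 = 2g = 50

50


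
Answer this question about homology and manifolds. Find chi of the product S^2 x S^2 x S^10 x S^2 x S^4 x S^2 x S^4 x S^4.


chi is multiplicative: chi(X x Y) = chi(X) chi(Y).
Each even-dim sphere has chi = 2. There are 8 factors.
chi = 2^8 = 256

256


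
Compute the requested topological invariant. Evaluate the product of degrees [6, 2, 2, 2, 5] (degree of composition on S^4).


Degree is multiplicative: deg(composition) = product of degrees.
= (6) * (2) * (2) * (2) * (5) = 240

240


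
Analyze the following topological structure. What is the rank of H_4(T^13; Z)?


By the Kunneth formula, b_k(T^n) = C(n,k).
b_4(T^13) = C(13,4).
C(13,4) = 13!/(4!*9!) = 715

715


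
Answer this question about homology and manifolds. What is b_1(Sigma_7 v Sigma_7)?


For a wedge: H_1(A v B) = H_1(A) + H_1(B).
b_1(Sigma_7) = 14, b_1(Sigma_7) = 14.
b_1 = 14 + 14 = 28

28


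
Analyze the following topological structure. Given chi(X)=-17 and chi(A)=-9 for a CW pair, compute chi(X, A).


Relative Euler characteristic: chi(X, A) = chi(X) - chi(A).
= -17 - (-9) = -8

-8


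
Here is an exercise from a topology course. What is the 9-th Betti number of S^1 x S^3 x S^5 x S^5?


Each S^d has Poincare polynomial 1 + t^d.
The product S^1 x S^3 x S^5 x S^5 has Poincare polynomial prod(1+t^d_i).
Expanding: b_0=1, b_1=1, b_3=1, b_4=1, b_5=2, b_6=2, b_8=2, b_9=2, b_10=1, b_11=1, b_13=1, b_14=1.
b_9 = 2

2


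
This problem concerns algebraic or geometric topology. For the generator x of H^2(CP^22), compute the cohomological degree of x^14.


|x| = 2 in H^*(CP^n).
|x^14| = 14 * |x| = 14 * 2 = 28

28


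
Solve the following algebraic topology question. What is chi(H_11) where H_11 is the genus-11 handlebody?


A genus-g handlebody deformation retracts to a wedge of g circles.
chi(vee_g S^1) = 1 - g.
chi(H_11) = 1 - 11 = -10

-10


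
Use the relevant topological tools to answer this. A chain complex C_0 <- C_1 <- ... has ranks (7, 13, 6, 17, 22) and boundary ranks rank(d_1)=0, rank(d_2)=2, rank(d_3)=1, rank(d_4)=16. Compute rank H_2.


rank H_k = rank(ker d_k) - rank(im d_{k+1}).
rank(ker d_2) = rank(C_2) - rank(d_2) = 6 - 2 = 4.
rank(im d_{2+1}) = 1.
rank H_2 = 4 - 1 = 3

3


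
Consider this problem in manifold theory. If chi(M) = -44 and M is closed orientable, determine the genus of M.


chi = 2 - 2g for closed orientable surfaces.
-44 = 2 - 2g
2g = 2 - (-44) = 46
g = 23

23


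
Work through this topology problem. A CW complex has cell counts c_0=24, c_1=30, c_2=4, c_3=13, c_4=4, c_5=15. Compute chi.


chi = sum_k (-1)^k c_k.
= (-1)^0*24 + (-1)^1*30 + (-1)^2*4 + (-1)^3*13 + (-1)^4*4 + (-1)^5*15
= (24) + (-30) + (4) + (-13) + (4) + (-15)
= -26

-26


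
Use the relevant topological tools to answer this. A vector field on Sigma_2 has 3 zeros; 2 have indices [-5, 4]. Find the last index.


Poincare-Hopf: sum of indices = chi(M).
chi(Sigma_2) = 2 - 2*2 = -2.
Sum of known indices = -1.
x = chi - (sum known) = -2 - (-1) = -1

-1


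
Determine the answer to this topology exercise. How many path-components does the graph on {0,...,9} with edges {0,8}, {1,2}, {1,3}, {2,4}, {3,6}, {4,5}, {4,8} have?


Run DFS/union-find over 10 vertices.
V = 10, E = 7.
Number of components = 3

3


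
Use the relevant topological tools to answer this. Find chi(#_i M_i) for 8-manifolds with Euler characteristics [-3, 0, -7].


For n-manifolds: chi(A#B) = chi(A) + chi(B) - chi(S^8).
chi(S^8) = 1 + (-1)^8 = 2.
chi(#) = (sum chi_i) - (3-1)*chi(S^8) = -10 - 2*2 = -14

-14


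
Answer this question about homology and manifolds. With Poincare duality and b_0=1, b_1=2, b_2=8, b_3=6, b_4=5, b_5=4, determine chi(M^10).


By Poincare duality b_k = b_{10-k}, so full Betti numbers: b_0=1, b_1=2, b_2=8, b_3=6, b_4=5, b_5=4, b_6=5, b_7=6, b_8=8, b_9=2, b_10=1.
chi = sum (-1)^k b_k = 8

8


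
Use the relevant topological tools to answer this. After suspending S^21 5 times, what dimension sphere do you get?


Each suspension raises dimension by 1: Sigma S^n = S^{n+1}.
Sigma^5 S^21 = S^{21+5} = S^26

26


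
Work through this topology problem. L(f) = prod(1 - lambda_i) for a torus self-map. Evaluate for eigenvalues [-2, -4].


For a torus self-map: L(f) = det(I - A) where A acts on H_1.
L(f) = (1--2) * (1--4) = 3 * 5 = 15

15


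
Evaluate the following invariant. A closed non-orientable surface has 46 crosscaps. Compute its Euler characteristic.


For a non-orientable closed surface with k crosscaps: chi = 2 - k.
Here k = 46.
chi = 2 - 46 = -44

-44


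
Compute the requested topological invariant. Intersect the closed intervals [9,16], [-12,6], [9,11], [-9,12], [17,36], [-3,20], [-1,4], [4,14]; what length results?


Intersection = [max(a_i), min(b_i)] = [17, 4].
Since 17 > 4, the intersection is empty.
Length = 0

0


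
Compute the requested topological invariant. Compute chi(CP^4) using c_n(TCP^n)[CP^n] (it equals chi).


For any closed oriented manifold, <e(TM),[M]> = chi(M).
chi(CP^4) = 4+1 = 5

5


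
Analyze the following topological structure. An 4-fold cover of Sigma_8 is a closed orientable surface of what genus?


For an n-sheeted cover: chi(E) = n * chi(B).
chi(Sigma_8) = 2 - 2*8 = -14.
chi(E) = 4 * (-14) = -56.
genus(E) = (2 - chi(E))/2 = (2 - (-56))/2 = 58/2 = 29

29


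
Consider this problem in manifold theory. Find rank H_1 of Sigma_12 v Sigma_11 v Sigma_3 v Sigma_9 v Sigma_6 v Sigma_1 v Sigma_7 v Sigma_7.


For a wedge X v Y: reduced H_k(X v Y) = H_k(X) + H_k(Y).
Each Sigma_g contributes b_1 = 2g.
b_1 = 24 + 22 + 6 + 18 + 12 + 2 + 14 + 14 = 112

112


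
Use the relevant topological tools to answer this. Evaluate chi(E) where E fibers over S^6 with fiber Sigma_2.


chi(S^6) = 2 (n even), chi(Sigma_2) = 2 - 2*2 = -2.
chi(E) = 2 * (-2) = -4

-4


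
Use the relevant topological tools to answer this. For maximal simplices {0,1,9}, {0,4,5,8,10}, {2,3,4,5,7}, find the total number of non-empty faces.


Each maximal simplex on m vertices has 2^m - 1 nonempty faces.
Take the union (dedupe shared faces).
Total distinct faces = 65

65


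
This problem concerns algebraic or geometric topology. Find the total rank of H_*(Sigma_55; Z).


For Sigma_55: b_0 = 1, b_1 = 2g = 110, b_2 = 1.
Total = 1 + 110 + 1 = 112

112


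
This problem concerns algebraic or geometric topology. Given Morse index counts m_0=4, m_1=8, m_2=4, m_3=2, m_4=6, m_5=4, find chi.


Morse theory: chi(M) = sum_k (-1)^k m_k where m_k = #(index-k critical points).
= (4) + (-8) + (4) + (-2) + (6) + (-4) = 0

0


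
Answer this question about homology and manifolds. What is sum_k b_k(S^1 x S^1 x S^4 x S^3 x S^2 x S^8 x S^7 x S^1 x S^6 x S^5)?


Total Betti number is multiplicative under products.
Each S^d (d>=1) has total Betti number 2.
There are 10 sphere factors.
Total = 2^10 = 1024

1024


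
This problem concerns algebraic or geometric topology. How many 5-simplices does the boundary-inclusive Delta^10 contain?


Delta^10 has 10+1 vertices. A 5-face is a choice of 5+1 vertices.
f_5 = C(10+1, 5+1) = C(11,6) = 462

462


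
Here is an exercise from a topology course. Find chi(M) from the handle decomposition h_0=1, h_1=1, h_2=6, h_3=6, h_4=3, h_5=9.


Handles of index k contribute (-1)^k to chi (same as CW cells).
chi = (1) + (-1) + (6) + (-6) + (3) + (-9) = -6

-6


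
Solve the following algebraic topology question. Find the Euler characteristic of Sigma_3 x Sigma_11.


chi(Sigma_3) = 2 - 2*3 = -4
chi(Sigma_11) = 2 - 2*11 = -20
chi(product) = (-4) * (-20) = 80

80


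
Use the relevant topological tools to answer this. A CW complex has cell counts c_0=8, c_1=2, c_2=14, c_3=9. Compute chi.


chi = sum_k (-1)^k c_k.
= (-1)^0*8 + (-1)^1*2 + (-1)^2*14 + (-1)^3*9
= (8) + (-2) + (14) + (-9)
= 11

11


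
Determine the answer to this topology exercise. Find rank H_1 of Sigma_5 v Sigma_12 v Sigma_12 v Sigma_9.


For a wedge X v Y: reduced H_k(X v Y) = H_k(X) + H_k(Y).
Each Sigma_g contributes b_1 = 2g.
b_1 = 10 + 24 + 24 + 18 = 76

76


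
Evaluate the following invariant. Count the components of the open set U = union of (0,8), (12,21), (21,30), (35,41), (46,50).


Sort and merge overlapping open intervals.
Merged: (0,8), (12,21), (21,30), (35,41), (46,50).
Number of components = 5

5


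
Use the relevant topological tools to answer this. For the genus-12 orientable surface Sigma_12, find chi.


For a closed orientable surface of genus g: chi = 2 - 2g.
Here g = 12.
chi = 2 - 2*12 = 2 - 24 = -22

-22


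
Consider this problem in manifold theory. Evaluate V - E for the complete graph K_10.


K_10: V = 10, E = C(10,2) = 45.
chi = V - E = 10 - 45 = -35

-35


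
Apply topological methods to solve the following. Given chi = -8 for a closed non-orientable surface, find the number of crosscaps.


chi = 2 - k for closed non-orientable surfaces with k crosscaps.
-8 = 2 - k
k = 2 - (-8) = 10

10


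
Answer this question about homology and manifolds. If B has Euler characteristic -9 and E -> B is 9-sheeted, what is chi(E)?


For a finite covering: chi(E) = (number of sheets) * chi(B).
chi(E) = 9 * (-9) = -81

-81


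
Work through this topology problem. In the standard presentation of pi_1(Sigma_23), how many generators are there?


Standard presentation: pi_1(Sigma_g) = <a_1,b_1,...,a_g,b_g | [a_1,b_1]...[a_g,b_g] = 1>.
Number of generators = 2g = 2*23 = 46

46


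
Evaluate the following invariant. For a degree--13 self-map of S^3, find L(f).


On S^3: L(f) = tr(f_0*) + (-1)^3 tr(f_3*) = 1 + (-1)^3 * deg(f).
L(f) = 1 + (-1)^3 * -13 = 1 + 13 = 14

14


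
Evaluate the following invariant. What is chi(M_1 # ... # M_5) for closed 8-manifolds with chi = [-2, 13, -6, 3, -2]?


For n-manifolds: chi(A#B) = chi(A) + chi(B) - chi(S^8).
chi(S^8) = 1 + (-1)^8 = 2.
chi(#) = (sum chi_i) - (5-1)*chi(S^8) = 6 - 4*2 = -2

-2


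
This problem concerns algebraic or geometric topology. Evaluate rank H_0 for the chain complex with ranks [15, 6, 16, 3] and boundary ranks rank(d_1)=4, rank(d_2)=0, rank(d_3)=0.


rank H_k = rank(ker d_k) - rank(im d_{k+1}).
rank(ker d_0) = rank(C_0) - rank(d_0) = 15 - 0 = 15.
rank(im d_{0+1}) = 4.
rank H_0 = 15 - 4 = 11

11


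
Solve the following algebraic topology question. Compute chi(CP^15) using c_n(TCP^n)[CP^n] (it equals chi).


For any closed oriented manifold, <e(TM),[M]> = chi(M).
chi(CP^15) = 15+1 = 16

16


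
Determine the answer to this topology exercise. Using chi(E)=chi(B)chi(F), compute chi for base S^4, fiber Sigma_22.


chi(S^4) = 2 (n even), chi(Sigma_22) = 2 - 2*22 = -42.
chi(E) = 2 * (-42) = -84

-84


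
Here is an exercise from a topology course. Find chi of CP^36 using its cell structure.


CP^36 has one cell in each even dimension 0, 2, ..., 2*36 (36+1 cells total).
All cells are even-dimensional, so chi = number of cells.
chi = 36 + 1 = 37

37


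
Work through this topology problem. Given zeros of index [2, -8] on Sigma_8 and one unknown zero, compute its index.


Poincare-Hopf: sum of indices = chi(M).
chi(Sigma_8) = 2 - 2*8 = -14.
Sum of known indices = -6.
x = chi - (sum known) = -14 - (-6) = -8

-8


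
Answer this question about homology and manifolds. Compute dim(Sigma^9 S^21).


Each suspension raises dimension by 1: Sigma S^n = S^{n+1}.
Sigma^9 S^21 = S^{21+9} = S^30

30


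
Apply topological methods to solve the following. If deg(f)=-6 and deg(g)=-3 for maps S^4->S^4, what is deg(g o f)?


Degree is multiplicative under composition: deg(g o f) = deg(g) * deg(f).
= -3 * -6 = 18

18


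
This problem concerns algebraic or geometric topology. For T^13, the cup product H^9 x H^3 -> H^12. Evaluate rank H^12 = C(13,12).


Cup product: H^p x H^q -> H^{p+q}; here p+q = 9+3 = 12.
rank H^k(T^n) = C(n,k).
C(13,12) = 13

13


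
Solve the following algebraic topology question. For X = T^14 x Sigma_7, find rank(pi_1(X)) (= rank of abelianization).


pi_1(A x B) = pi_1(A) x pi_1(B); rank of abelianization = b_1.
b_1(T^14) = 14, b_1(Sigma_7) = 2*7 = 14.
b_1(product) = 14 + 14 = 28

28


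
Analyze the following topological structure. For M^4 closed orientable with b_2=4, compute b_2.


Poincare duality for closed orientable n-manifolds: b_k = b_{n-k}.
Here n = 4, so b_2 = b_2 = 4

4


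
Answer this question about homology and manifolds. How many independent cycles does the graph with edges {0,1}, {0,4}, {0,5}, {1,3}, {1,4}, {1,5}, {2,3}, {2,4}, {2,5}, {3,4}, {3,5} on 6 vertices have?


b_1 = E - V + (number of components).
E = 11, V = 6, components = 1.
b_1 = 11 - 6 + 1 = 6

6


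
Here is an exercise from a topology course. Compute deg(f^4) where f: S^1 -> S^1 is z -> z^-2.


deg(f) = -2. Degree is multiplicative: deg(f^4) = (deg f)^4.
deg(f^4) = (-2)^4 = 16

16


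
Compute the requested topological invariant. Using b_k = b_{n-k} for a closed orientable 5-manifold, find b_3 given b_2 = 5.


Poincare duality for closed orientable n-manifolds: b_k = b_{n-k}.
Here n = 5, so b_3 = b_2 = 5

5


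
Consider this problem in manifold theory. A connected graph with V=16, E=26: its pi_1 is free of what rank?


For a connected graph: rank(pi_1) = b_1 = E - V + 1 = 1 - chi.
chi = V - E = 16 - 26 = -10.
rank = 1 - (-10) = 26 - 16 + 1 = 11

11


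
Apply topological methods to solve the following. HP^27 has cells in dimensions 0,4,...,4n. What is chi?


HP^27 has one cell in each dimension 0, 4, ..., 4*27 (27+1 cells, all even-dim).
chi = 27 + 1 = 28

28


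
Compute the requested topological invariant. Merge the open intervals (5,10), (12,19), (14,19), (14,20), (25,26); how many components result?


Sort and merge overlapping open intervals.
Merged: (5,10), (12,20), (25,26).
Number of components = 3

3


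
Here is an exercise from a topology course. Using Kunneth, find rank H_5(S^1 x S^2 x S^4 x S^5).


Each S^d has Poincare polynomial 1 + t^d.
The product S^1 x S^2 x S^4 x S^5 has Poincare polynomial prod(1+t^d_i).
Expanding: b_0=1, b_1=1, b_2=1, b_3=1, b_4=1, b_5=2, b_6=2, b_7=2, b_8=1, b_9=1, b_10=1, b_11=1, b_12=1.
b_5 = 2

2


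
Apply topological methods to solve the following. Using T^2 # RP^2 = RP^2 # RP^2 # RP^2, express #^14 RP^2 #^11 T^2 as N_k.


Since a >= 1, the sum is non-orientable; each T^2 can be replaced by RP^2 # RP^2 (since T^2#RP^2 = 3RP^2).
Total crosscaps k = 14 + 2*11 = 36.
Check via chi: chi = 14*1 + 11*0 - (14+11-1)*2 = -34 = 2 - k = -34. Consistent.

36


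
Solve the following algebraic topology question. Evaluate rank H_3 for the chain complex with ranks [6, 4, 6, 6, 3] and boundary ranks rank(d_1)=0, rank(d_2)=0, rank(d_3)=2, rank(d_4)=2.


rank H_k = rank(ker d_k) - rank(im d_{k+1}).
rank(ker d_3) = rank(C_3) - rank(d_3) = 6 - 2 = 4.
rank(im d_{3+1}) = 2.
rank H_3 = 4 - 2 = 2

2


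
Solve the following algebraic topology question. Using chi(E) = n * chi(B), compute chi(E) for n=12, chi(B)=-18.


For a finite covering: chi(E) = (number of sheets) * chi(B).
chi(E) = 12 * (-18) = -216

-216


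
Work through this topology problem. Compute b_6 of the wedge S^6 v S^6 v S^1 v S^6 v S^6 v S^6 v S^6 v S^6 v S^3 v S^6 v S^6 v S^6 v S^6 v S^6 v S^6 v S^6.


For a wedge of spheres, H_k (k>0) is free on one generator per sphere of dimension k.
Spheres of dimension 6: count = 14.
b_6 = 14

14


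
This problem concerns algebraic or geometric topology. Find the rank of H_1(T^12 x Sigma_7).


pi_1(A x B) = pi_1(A) x pi_1(B); rank of abelianization = b_1.
b_1(T^12) = 12, b_1(Sigma_7) = 2*7 = 14.
b_1(product) = 12 + 14 = 26

26


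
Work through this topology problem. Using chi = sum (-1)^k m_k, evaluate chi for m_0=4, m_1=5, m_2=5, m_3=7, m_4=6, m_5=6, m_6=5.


Morse theory: chi(M) = sum_k (-1)^k m_k where m_k = #(index-k critical points).
= (4) + (-5) + (5) + (-7) + (6) + (-6) + (5) = 2

2


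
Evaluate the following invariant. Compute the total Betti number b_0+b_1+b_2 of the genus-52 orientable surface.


For Sigma_52: b_0 = 1, b_1 = 2g = 104, b_2 = 1.
Total = 1 + 104 + 1 = 106

106


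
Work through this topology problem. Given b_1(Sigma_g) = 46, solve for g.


For a closed orientable surface: b_1 = 2g.
46 = 2g
g = 46 / 2 = 23

23


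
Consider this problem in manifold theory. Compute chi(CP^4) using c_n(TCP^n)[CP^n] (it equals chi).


For any closed oriented manifold, <e(TM),[M]> = chi(M).
chi(CP^4) = 4+1 = 5

5


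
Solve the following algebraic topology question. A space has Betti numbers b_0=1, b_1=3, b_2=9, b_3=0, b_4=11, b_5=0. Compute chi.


chi = sum_k (-1)^k b_k.
= (1) + (-3) + (9) + (0) + (11) + (0)
= 18

18


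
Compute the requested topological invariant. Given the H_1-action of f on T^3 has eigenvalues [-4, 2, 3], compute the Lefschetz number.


For a torus self-map: L(f) = det(I - A) where A acts on H_1.
L(f) = (1--4) * (1-2) * (1-3) = 5 * -1 * -2 = 10

10


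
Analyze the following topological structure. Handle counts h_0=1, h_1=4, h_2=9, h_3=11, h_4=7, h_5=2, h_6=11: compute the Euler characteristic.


Handles of index k contribute (-1)^k to chi (same as CW cells).
chi = (1) + (-4) + (9) + (-11) + (7) + (-2) + (11) = 11

11
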